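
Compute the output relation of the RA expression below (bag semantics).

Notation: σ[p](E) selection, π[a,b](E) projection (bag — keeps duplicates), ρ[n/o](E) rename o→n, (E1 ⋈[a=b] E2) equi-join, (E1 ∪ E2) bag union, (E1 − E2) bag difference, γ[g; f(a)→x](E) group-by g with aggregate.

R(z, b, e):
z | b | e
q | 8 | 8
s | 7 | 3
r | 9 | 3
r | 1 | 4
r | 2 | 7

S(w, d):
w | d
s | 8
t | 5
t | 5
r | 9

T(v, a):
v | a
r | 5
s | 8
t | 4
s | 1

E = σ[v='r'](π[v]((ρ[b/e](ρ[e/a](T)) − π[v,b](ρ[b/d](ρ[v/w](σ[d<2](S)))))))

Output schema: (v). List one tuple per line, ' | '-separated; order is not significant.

Stepwise |·|:
  T → 4
  ρ[e/a](T) → 4
  ρ[b/e](ρ[e/a](T)) → 4
  S → 4
  σ[d<2](S) → 0
  ρ[v/w](σ[d<2](S)) → 0
  ρ[b/d](ρ[v/w](σ[d<2](S))) → 0
  π[v,b](ρ[b/d](ρ[v/w](σ[d<2](S)))) → 0
  (ρ[b/e](ρ[e/a](T)) − π[v,b](ρ[b/d](ρ[v/w](σ[d<2](S))))) → 4
  π[v]((ρ[b/e](ρ[e/a](T)) − π[v,b](ρ[b/d](ρ[v/w](σ[d<2](S)))))) → 4
  σ[v='r'](π[v]((ρ[b/e](ρ[e/a](T)) − π[v,b](ρ[b/d](ρ[v/w](σ[d<2](S))))))) → 1

== RESULT ==
v
r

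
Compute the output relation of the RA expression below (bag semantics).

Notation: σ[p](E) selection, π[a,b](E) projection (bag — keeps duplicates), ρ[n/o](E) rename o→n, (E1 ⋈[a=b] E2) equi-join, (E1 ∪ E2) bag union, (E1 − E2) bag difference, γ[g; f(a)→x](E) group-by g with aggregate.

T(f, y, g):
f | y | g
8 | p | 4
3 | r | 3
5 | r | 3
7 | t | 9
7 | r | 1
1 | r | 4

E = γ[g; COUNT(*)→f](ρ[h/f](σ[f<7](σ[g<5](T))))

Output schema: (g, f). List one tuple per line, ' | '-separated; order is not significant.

Per-node cardinality:
  T → 6
  σ[g<5](T) → 5
  σ[f<7](σ[g<5](T)) → 3
  ρ[h/f](σ[f<7](σ[g<5](T))) → 3
  γ[g; COUNT(*)→f](ρ[h/f](σ[f<7](σ[g<5](T)))) → 2

== RESULT ==
g | f
3 | 2
4 | 1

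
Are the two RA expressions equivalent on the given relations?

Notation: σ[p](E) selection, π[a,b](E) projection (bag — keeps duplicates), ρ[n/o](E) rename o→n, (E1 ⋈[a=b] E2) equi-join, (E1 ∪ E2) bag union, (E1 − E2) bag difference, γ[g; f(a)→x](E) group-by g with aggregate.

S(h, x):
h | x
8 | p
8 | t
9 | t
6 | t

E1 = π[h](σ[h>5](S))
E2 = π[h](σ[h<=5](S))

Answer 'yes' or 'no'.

E1 subexpression sizes:
  S → 4
  σ[h>5](S) → 4
  π[h](σ[h>5](S)) → 4
E2 subexpression sizes:
  S → 4
  σ[h<=5](S) → 0
  π[h](σ[h<=5](S)) → 0

E1 result:
h
6
8
8
9
E2 result:
h
(0 rows)
Witness: (6,) appears 1× in E1 but 0× in E2.

no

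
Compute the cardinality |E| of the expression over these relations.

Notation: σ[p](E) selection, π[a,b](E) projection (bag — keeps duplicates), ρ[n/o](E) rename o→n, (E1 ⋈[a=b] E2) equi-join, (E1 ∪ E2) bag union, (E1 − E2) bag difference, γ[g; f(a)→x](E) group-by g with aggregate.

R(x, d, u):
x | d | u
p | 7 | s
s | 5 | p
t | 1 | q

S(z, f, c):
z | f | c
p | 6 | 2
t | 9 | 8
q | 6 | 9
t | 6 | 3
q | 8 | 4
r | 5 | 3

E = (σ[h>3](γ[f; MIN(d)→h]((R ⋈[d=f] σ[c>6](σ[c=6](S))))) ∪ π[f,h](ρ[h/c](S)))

Row counts bottom-up:
  R → 3
  S → 6
  σ[c=6](S) → 0
  σ[c>6](σ[c=6](S)) → 0
  (R ⋈[d=f] σ[c>6](σ[c=6](S))) → 0
  γ[f; MIN(d)→h]((R ⋈[d=f] σ[c>6](σ[c=6](S)))) → 0
  σ[h>3](γ[f; MIN(d)→h]((R ⋈[d=f] σ[c>6](σ[c=6](S))))) → 0
  S → 6
  ρ[h/c](S) → 6
  π[f,h](ρ[h/c](S)) → 6
  (σ[h>3](γ[f; MIN(d)→h]((R ⋈[d=f] σ[c>6](σ[c=6](S))))) ∪ π[f,h](ρ[h/c](S))) → 6

|E| = 6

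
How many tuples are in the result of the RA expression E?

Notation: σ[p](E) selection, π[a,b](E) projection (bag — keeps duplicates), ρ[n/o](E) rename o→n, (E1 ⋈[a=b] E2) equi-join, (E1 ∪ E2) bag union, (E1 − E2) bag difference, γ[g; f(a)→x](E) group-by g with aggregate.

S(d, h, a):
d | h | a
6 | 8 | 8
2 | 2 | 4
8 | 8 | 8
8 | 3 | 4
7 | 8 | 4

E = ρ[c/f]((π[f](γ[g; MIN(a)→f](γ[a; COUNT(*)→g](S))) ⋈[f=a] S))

Per-node cardinality:
  S → 5
  γ[a; COUNT(*)→g](S) → 2
  γ[g; MIN(a)→f](γ[a; COUNT(*)→g](S)) → 2
  π[f](γ[g; MIN(a)→f](γ[a; COUNT(*)→g](S))) → 2
  S → 5
  (π[f](γ[g; MIN(a)→f](γ[a; COUNT(*)→g](S))) ⋈[f=a] S) → 5
  ρ[c/f]((π[f](γ[g; MIN(a)→f](γ[a; COUNT(*)→g](S))) ⋈[f=a] S)) → 5

|E| = 5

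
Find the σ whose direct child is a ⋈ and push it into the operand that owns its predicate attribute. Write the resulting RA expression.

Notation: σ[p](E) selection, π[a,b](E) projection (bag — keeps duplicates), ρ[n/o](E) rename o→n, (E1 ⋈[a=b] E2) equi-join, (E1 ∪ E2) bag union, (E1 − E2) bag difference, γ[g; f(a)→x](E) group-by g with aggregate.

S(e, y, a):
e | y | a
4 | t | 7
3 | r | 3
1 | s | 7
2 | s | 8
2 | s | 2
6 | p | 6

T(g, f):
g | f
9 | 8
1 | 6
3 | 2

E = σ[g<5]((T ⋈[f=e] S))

σ filters on g, owned by the left side.
E' = (σ[g<5](T) ⋈[f=e] S)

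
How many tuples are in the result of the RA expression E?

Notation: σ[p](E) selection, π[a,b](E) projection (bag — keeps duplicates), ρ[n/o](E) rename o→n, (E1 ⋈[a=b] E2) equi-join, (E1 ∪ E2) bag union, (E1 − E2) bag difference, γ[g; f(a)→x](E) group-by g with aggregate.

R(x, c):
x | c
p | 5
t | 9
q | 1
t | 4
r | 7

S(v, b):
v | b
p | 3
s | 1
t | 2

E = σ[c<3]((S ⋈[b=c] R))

Subexpression sizes:
  S → 3
  R → 5
  (S ⋈[b=c] R) → 1
  σ[c<3]((S ⋈[b=c] R)) → 1

|E| = 1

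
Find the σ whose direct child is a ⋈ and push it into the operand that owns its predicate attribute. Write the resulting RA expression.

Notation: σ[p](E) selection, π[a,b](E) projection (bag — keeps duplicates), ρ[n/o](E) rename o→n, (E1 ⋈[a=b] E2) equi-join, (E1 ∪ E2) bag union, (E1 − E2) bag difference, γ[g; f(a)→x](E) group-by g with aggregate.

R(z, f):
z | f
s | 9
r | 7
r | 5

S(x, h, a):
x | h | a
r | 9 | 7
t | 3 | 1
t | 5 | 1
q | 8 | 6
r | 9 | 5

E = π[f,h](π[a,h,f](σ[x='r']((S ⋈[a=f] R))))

σ filters on x, owned by the left side.
E' = π[f,h](π[a,h,f]((σ[x='r'](S) ⋈[a=f] R)))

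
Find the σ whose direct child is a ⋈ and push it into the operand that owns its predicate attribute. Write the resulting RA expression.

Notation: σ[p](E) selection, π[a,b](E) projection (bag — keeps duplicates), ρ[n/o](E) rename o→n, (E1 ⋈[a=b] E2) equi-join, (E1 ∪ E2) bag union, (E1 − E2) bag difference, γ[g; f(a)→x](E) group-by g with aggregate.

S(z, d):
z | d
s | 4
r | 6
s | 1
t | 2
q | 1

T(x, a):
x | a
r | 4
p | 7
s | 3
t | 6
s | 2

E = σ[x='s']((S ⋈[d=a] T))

σ filters on x, owned by the right side.
E' = (S ⋈[d=a] σ[x='s'](T))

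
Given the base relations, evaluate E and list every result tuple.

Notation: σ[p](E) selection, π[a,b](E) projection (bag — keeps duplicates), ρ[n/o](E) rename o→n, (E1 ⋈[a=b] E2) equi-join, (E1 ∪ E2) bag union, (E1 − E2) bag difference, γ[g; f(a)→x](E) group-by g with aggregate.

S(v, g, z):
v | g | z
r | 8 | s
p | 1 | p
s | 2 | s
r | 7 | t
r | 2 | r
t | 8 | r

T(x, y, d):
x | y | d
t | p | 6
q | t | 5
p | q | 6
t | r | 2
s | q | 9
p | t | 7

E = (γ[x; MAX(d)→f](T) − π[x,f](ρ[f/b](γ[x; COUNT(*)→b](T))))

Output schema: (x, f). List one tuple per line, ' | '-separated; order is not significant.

Per-node cardinality:
  T → 6
  γ[x; MAX(d)→f](T) → 4
  T → 6
  γ[x; COUNT(*)→b](T) → 4
  ρ[f/b](γ[x; COUNT(*)→b](T)) → 4
  π[x,f](ρ[f/b](γ[x; COUNT(*)→b](T))) → 4
  (γ[x; MAX(d)→f](T) − π[x,f](ρ[f/b](γ[x; COUNT(*)→b](T)))) → 4

== RESULT ==
x | f
p | 7
q | 5
s | 9
t | 6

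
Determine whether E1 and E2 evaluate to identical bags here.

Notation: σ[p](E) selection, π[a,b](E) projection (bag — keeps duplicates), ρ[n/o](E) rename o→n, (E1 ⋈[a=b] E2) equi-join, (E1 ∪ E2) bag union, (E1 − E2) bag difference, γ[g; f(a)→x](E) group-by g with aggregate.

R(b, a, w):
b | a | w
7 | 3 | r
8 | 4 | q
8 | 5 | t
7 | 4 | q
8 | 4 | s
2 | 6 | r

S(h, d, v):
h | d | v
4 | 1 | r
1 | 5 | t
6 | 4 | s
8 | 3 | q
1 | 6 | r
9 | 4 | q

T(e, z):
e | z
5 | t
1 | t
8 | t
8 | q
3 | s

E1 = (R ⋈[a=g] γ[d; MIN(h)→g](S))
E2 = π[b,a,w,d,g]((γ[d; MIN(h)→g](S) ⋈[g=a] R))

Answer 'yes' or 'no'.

E1 stepwise |·|:
  R → 6
  S → 6
  γ[d; MIN(h)→g](S) → 5
  (R ⋈[a=g] γ[d; MIN(h)→g](S)) → 4
E2 stepwise |·|:
  S → 6
  γ[d; MIN(h)→g](S) → 5
  R → 6
  (γ[d; MIN(h)→g](S) ⋈[g=a] R) → 4
  π[b,a,w,d,g]((γ[d; MIN(h)→g](S) ⋈[g=a] R)) → 4

E1 and E2 produce the same multiset:
b | a | w | d | g
2 | 6 | r | 4 | 6
7 | 4 | q | 1 | 4
8 | 4 | q | 1 | 4
8 | 4 | s | 1 | 4

yes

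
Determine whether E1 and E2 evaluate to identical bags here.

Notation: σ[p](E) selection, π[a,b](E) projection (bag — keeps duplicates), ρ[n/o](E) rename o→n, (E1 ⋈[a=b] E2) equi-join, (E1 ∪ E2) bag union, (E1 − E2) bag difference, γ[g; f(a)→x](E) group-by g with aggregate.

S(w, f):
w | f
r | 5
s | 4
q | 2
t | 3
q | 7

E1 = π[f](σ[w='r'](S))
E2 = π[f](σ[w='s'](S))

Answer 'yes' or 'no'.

E1 per-node cardinality:
  S → 5
  σ[w='r'](S) → 1
  π[f](σ[w='r'](S)) → 1
E2 per-node cardinality:
  S → 5
  σ[w='s'](S) → 1
  π[f](σ[w='s'](S)) → 1

E1 result:
f
5
E2 result:
f
4
Witness: (4,) appears 0× in E1 but 1× in E2.

no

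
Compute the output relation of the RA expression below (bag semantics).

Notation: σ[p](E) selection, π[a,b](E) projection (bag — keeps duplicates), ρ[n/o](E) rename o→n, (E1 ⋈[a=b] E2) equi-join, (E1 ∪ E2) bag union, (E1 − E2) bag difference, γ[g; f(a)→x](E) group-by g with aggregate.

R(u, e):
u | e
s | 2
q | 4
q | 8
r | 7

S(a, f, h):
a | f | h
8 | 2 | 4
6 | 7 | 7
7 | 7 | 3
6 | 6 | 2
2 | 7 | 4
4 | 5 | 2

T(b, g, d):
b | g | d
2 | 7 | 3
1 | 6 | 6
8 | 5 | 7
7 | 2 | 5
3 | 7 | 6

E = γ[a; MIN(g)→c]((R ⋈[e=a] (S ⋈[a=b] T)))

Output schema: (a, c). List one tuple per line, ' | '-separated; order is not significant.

Per-node cardinality:
  R → 4
  S → 6
  T → 5
  (S ⋈[a=b] T) → 3
  (R ⋈[e=a] (S ⋈[a=b] T)) → 3
  γ[a; MIN(g)→c]((R ⋈[e=a] (S ⋈[a=b] T))) → 3

== RESULT ==
a | c
2 | 7
7 | 2
8 | 5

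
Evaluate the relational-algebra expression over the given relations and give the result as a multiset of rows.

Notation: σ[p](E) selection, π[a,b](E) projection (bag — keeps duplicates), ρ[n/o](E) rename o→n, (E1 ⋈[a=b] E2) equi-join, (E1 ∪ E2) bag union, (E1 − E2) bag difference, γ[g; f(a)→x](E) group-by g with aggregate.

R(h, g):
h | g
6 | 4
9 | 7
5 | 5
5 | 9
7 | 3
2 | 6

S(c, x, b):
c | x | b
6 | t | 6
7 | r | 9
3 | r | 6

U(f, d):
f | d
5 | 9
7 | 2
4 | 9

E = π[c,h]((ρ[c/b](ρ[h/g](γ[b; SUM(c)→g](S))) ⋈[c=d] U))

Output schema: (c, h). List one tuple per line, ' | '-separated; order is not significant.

Row counts bottom-up:
  S → 3
  γ[b; SUM(c)→g](S) → 2
  ρ[h/g](γ[b; SUM(c)→g](S)) → 2
  ρ[c/b](ρ[h/g](γ[b; SUM(c)→g](S))) → 2
  U → 3
  (ρ[c/b](ρ[h/g](γ[b; SUM(c)→g](S))) ⋈[c=d] U) → 2
  π[c,h]((ρ[c/b](ρ[h/g](γ[b; SUM(c)→g](S))) ⋈[c=d] U)) → 2

== RESULT ==
c | h
9 | 7
9 | 7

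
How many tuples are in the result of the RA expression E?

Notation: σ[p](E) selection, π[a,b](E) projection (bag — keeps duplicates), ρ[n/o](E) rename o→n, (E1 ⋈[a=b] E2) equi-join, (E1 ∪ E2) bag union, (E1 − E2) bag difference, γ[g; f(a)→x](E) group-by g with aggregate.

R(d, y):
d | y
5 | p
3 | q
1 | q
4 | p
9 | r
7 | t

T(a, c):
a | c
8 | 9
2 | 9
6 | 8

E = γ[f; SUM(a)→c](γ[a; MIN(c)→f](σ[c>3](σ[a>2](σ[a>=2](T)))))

Row counts bottom-up:
  T → 3
  σ[a>=2](T) → 3
  σ[a>2](σ[a>=2](T)) → 2
  σ[c>3](σ[a>2](σ[a>=2](T))) → 2
  γ[a; MIN(c)→f](σ[c>3](σ[a>2](σ[a>=2](T)))) → 2
  γ[f; SUM(a)→c](γ[a; MIN(c)→f](σ[c>3](σ[a>2](σ[a>=2](T))))) → 2

|E| = 2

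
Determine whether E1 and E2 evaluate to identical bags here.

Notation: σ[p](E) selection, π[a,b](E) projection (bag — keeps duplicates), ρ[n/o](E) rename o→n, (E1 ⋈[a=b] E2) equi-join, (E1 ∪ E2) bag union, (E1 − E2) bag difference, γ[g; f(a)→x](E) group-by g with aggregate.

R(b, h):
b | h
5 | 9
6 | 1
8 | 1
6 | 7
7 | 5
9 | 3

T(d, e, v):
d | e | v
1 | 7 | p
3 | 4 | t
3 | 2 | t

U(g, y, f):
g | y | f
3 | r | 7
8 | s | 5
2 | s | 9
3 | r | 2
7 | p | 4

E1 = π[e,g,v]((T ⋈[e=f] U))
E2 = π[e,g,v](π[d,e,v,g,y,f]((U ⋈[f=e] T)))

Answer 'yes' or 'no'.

E1 stepwise |·|:
  T → 3
  U → 5
  (T ⋈[e=f] U) → 3
  π[e,g,v]((T ⋈[e=f] U)) → 3
E2 stepwise |·|:
  U → 5
  T → 3
  (U ⋈[f=e] T) → 3
  π[d,e,v,g,y,f]((U ⋈[f=e] T)) → 3
  π[e,g,v](π[d,e,v,g,y,f]((U ⋈[f=e] T))) → 3

E1 and E2 produce the same multiset:
e | g | v
2 | 3 | t
4 | 7 | t
7 | 3 | p

yes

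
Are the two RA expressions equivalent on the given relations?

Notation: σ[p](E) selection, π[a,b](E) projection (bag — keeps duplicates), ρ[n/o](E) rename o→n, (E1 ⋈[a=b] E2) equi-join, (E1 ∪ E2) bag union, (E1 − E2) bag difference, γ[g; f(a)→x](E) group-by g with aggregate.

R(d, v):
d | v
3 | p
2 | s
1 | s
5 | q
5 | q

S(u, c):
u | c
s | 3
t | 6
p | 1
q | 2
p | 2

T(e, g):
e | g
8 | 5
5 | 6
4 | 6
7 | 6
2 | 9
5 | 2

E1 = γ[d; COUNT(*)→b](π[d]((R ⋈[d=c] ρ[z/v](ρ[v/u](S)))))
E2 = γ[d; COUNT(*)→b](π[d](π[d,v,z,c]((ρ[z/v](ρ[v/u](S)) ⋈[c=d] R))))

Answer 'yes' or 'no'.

E1 stepwise |·|:
  R → 5
  S → 5
  ρ[v/u](S) → 5
  ρ[z/v](ρ[v/u](S)) → 5
  (R ⋈[d=c] ρ[z/v](ρ[v/u](S))) → 4
  π[d]((R ⋈[d=c] ρ[z/v](ρ[v/u](S)))) → 4
  γ[d; COUNT(*)→b](π[d]((R ⋈[d=c] ρ[z/v](ρ[v/u](S))))) → 3
E2 stepwise |·|:
  S → 5
  ρ[v/u](S) → 5
  ρ[z/v](ρ[v/u](S)) → 5
  R → 5
  (ρ[z/v](ρ[v/u](S)) ⋈[c=d] R) → 4
  π[d,v,z,c]((ρ[z/v](ρ[v/u](S)) ⋈[c=d] R)) → 4
  π[d](π[d,v,z,c]((ρ[z/v](ρ[v/u](S)) ⋈[c=d] R))) → 4
  γ[d; COUNT(*)→b](π[d](π[d,v,z,c]((ρ[z/v](ρ[v/u](S)) ⋈[c=d] R)))) → 3

E1 and E2 produce the same multiset:
d | b
1 | 1
2 | 2
3 | 1

yes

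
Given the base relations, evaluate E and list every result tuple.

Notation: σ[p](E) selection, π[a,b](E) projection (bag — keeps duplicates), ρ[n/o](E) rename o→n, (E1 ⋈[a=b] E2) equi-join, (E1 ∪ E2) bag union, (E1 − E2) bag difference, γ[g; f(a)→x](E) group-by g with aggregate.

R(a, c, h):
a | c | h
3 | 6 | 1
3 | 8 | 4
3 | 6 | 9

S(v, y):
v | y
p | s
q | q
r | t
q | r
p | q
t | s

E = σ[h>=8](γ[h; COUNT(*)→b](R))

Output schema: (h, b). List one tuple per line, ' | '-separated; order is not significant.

Per-node cardinality:
  R → 3
  γ[h; COUNT(*)→b](R) → 3
  σ[h>=8](γ[h; COUNT(*)→b](R)) → 1

== RESULT ==
h | b
9 | 1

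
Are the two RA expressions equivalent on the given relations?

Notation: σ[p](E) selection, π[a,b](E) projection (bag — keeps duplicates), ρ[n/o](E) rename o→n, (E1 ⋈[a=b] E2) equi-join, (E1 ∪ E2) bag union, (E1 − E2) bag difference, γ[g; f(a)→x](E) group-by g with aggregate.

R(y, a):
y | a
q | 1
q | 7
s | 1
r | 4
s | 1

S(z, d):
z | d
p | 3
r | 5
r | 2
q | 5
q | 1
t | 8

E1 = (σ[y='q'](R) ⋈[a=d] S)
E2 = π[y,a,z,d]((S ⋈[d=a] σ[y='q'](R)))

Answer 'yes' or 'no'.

E1 subexpression sizes:
  R → 5
  σ[y='q'](R) → 2
  S → 6
  (σ[y='q'](R) ⋈[a=d] S) → 1
E2 subexpression sizes:
  S → 6
  R → 5
  σ[y='q'](R) → 2
  (S ⋈[d=a] σ[y='q'](R)) → 1
  π[y,a,z,d]((S ⋈[d=a] σ[y='q'](R))) → 1

E1 and E2 produce the same multiset:
y | a | z | d
q | 1 | q | 1

yes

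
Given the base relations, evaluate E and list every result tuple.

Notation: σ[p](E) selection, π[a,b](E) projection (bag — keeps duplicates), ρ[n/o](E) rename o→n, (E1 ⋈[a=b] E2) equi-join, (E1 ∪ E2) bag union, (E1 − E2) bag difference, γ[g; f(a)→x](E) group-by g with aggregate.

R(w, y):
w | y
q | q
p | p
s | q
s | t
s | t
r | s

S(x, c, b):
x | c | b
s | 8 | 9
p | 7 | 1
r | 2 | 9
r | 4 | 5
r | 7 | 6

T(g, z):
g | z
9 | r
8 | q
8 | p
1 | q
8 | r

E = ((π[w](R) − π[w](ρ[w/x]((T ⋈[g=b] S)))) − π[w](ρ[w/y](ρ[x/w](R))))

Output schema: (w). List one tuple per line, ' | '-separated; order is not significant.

Per-node cardinality:
  R → 6
  π[w](R) → 6
  T → 5
  S → 5
  (T ⋈[g=b] S) → 3
  ρ[w/x]((T ⋈[g=b] S)) → 3
  π[w](ρ[w/x]((T ⋈[g=b] S))) → 3
  (π[w](R) − π[w](ρ[w/x]((T ⋈[g=b] S)))) → 3
  R → 6
  ρ[x/w](R) → 6
  ρ[w/y](ρ[x/w](R)) → 6
  π[w](ρ[w/y](ρ[x/w](R))) → 6
  ((π[w](R) − π[w](ρ[w/x]((T ⋈[g=b] S)))) − π[w](ρ[w/y](ρ[x/w](R)))) → 1

== RESULT ==
w
s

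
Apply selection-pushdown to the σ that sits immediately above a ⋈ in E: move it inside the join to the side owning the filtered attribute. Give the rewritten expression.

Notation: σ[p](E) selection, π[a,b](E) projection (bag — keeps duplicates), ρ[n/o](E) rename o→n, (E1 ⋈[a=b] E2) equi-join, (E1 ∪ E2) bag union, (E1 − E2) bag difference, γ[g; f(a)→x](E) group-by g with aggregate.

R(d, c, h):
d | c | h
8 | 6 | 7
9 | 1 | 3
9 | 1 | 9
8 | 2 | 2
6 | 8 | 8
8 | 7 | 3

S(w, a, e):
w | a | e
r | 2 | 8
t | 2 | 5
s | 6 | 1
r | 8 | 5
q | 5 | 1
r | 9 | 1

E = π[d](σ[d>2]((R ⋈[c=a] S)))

σ filters on d, owned by the left side.
E' = π[d]((σ[d>2](R) ⋈[c=a] S))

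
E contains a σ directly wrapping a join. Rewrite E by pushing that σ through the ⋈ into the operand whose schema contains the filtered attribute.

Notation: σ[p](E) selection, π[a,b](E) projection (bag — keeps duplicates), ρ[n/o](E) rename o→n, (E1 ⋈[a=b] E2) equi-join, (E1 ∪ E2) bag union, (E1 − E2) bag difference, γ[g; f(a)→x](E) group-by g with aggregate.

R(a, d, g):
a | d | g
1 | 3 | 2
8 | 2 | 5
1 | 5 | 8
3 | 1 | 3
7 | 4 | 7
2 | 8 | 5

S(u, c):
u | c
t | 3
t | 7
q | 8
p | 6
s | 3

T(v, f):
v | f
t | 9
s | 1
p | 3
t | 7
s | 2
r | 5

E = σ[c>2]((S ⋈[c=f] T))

σ filters on c, owned by the left side.
E' = (σ[c>2](S) ⋈[c=f] T)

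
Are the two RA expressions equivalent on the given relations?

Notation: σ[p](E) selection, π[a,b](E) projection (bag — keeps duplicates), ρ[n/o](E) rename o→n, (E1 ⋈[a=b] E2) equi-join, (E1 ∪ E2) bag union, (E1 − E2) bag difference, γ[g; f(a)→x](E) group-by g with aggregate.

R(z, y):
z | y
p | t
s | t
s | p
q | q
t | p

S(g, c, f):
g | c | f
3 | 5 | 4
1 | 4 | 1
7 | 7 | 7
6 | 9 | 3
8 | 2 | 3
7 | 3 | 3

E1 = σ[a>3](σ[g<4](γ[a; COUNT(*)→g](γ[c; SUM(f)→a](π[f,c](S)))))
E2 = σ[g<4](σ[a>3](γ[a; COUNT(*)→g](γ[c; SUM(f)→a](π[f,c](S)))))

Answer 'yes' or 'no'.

E1 per-node cardinality:
  S → 6
  π[f,c](S) → 6
  γ[c; SUM(f)→a](π[f,c](S)) → 6
  γ[a; COUNT(*)→g](γ[c; SUM(f)→a](π[f,c](S))) → 4
  σ[g<4](γ[a; COUNT(*)→g](γ[c; SUM(f)→a](π[f,c](S)))) → 4
  σ[a>3](σ[g<4](γ[a; COUNT(*)→g](γ[c; SUM(f)→a](π[f,c](S))))) → 2
E2 per-node cardinality:
  S → 6
  π[f,c](S) → 6
  γ[c; SUM(f)→a](π[f,c](S)) → 6
  γ[a; COUNT(*)→g](γ[c; SUM(f)→a](π[f,c](S))) → 4
  σ[a>3](γ[a; COUNT(*)→g](γ[c; SUM(f)→a](π[f,c](S)))) → 2
  σ[g<4](σ[a>3](γ[a; COUNT(*)→g](γ[c; SUM(f)→a](π[f,c](S))))) → 2

E1 and E2 produce the same multiset:
a | g
4 | 1
7 | 1

yes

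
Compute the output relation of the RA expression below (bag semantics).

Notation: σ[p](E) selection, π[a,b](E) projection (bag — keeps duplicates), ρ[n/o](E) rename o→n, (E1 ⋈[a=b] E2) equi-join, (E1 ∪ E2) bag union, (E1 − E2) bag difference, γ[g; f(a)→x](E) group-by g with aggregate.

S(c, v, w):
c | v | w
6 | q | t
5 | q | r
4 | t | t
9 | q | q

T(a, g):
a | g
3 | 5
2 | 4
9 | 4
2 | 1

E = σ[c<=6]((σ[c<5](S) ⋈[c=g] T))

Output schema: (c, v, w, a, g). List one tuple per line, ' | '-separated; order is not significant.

Row counts bottom-up:
  S → 4
  σ[c<5](S) → 1
  T → 4
  (σ[c<5](S) ⋈[c=g] T) → 2
  σ[c<=6]((σ[c<5](S) ⋈[c=g] T)) → 2

== RESULT ==
c | v | w | a | g
4 | t | t | 2 | 4
4 | t | t | 9 | 4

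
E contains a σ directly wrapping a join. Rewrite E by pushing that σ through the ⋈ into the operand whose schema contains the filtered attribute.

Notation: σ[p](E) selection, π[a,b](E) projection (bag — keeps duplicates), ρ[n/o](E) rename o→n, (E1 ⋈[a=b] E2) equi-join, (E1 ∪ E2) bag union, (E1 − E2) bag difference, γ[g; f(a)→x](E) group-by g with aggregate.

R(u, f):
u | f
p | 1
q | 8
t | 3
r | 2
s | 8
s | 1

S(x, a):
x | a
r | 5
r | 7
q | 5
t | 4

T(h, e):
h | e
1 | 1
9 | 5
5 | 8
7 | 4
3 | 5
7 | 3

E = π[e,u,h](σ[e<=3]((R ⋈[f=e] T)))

σ filters on e, owned by the right side.
E' = π[e,u,h]((R ⋈[f=e] σ[e<=3](T)))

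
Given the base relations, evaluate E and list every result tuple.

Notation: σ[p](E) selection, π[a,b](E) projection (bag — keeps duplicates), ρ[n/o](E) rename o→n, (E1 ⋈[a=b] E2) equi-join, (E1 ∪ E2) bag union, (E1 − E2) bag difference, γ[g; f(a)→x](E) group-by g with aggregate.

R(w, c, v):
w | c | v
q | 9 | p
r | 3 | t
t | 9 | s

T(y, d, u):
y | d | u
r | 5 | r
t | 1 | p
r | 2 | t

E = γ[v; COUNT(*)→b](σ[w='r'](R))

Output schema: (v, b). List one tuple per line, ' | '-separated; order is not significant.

Row counts bottom-up:
  R → 3
  σ[w='r'](R) → 1
  γ[v; COUNT(*)→b](σ[w='r'](R)) → 1

== RESULT ==
v | b
t | 1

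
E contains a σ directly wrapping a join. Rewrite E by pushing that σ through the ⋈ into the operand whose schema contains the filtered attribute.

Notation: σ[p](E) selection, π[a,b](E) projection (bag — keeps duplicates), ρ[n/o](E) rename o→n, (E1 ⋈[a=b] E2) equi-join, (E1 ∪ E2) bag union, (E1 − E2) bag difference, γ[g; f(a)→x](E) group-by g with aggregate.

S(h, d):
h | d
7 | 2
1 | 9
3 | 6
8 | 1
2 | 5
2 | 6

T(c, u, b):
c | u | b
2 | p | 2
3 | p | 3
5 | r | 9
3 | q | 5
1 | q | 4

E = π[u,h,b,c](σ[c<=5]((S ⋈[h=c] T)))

σ filters on c, owned by the right side.
E' = π[u,h,b,c]((S ⋈[h=c] σ[c<=5](T)))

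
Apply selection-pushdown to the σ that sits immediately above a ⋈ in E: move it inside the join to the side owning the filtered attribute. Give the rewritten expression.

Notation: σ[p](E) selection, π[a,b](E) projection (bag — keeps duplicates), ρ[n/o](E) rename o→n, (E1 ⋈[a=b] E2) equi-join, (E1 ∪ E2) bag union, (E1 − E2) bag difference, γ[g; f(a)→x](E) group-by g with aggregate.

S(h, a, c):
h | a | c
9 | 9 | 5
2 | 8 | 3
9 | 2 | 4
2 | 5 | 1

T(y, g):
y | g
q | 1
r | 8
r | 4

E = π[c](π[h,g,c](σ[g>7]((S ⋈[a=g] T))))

σ filters on g, owned by the right side.
E' = π[c](π[h,g,c]((S ⋈[a=g] σ[g>7](T))))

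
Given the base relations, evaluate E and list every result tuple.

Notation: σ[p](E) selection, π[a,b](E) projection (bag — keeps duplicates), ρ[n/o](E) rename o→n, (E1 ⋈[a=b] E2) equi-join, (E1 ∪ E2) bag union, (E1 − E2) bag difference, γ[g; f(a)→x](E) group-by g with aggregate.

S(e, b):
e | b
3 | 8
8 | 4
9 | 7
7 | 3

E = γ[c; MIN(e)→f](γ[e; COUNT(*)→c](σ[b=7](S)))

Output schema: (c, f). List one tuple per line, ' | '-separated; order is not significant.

Per-node cardinality:
  S → 4
  σ[b=7](S) → 1
  γ[e; COUNT(*)→c](σ[b=7](S)) → 1
  γ[c; MIN(e)→f](γ[e; COUNT(*)→c](σ[b=7](S))) → 1

== RESULT ==
c | f
1 | 9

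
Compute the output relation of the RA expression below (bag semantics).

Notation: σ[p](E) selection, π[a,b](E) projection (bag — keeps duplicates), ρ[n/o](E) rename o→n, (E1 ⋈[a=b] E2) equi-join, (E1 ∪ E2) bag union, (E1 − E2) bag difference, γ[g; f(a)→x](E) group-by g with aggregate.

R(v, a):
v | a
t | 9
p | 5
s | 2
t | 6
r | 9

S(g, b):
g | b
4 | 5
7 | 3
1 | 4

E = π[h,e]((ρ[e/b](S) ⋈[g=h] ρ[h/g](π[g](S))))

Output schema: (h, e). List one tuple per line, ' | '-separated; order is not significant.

Row counts bottom-up:
  S → 3
  ρ[e/b](S) → 3
  S → 3
  π[g](S) → 3
  ρ[h/g](π[g](S)) → 3
  (ρ[e/b](S) ⋈[g=h] ρ[h/g](π[g](S))) → 3
  π[h,e]((ρ[e/b](S) ⋈[g=h] ρ[h/g](π[g](S)))) → 3

== RESULT ==
h | e
1 | 4
4 | 5
7 | 3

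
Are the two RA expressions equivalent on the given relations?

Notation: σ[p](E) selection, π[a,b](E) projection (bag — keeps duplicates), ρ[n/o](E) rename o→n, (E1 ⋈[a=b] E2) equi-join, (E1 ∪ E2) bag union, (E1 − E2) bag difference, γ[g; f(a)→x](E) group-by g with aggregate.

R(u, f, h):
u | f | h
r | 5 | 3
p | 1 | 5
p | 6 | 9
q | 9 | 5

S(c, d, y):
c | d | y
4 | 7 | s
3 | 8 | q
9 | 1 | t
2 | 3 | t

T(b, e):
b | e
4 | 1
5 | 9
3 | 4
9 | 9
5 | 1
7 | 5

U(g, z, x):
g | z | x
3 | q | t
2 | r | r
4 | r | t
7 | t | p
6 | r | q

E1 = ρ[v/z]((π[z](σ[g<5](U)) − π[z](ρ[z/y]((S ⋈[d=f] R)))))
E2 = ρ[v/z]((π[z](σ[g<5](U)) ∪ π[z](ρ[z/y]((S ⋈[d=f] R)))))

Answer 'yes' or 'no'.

E1 row counts bottom-up:
  U → 5
  σ[g<5](U) → 3
  π[z](σ[g<5](U)) → 3
  S → 4
  R → 4
  (S ⋈[d=f] R) → 1
  ρ[z/y]((S ⋈[d=f] R)) → 1
  π[z](ρ[z/y]((S ⋈[d=f] R))) → 1
  (π[z](σ[g<5](U)) − π[z](ρ[z/y]((S ⋈[d=f] R)))) → 3
  ρ[v/z]((π[z](σ[g<5](U)) − π[z](ρ[z/y]((S ⋈[d=f] R))))) → 3
E2 row counts bottom-up:
  U → 5
  σ[g<5](U) → 3
  π[z](σ[g<5](U)) → 3
  S → 4
  R → 4
  (S ⋈[d=f] R) → 1
  ρ[z/y]((S ⋈[d=f] R)) → 1
  π[z](ρ[z/y]((S ⋈[d=f] R))) → 1
  (π[z](σ[g<5](U)) ∪ π[z](ρ[z/y]((S ⋈[d=f] R)))) → 4
  ρ[v/z]((π[z](σ[g<5](U)) ∪ π[z](ρ[z/y]((S ⋈[d=f] R))))) → 4

E1 result:
v
q
r
r
E2 result:
v
q
r
r
t
Witness: ('t',) appears 0× in E1 but 1× in E2.

no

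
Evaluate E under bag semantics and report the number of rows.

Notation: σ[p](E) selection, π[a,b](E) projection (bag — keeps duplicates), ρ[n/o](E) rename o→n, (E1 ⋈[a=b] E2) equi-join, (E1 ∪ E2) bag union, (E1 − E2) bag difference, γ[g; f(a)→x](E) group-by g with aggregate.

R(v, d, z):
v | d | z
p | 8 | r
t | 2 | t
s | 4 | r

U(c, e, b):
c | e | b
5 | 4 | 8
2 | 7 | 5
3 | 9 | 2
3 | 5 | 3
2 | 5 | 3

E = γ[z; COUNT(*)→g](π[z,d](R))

Subexpression sizes:
  R → 3
  π[z,d](R) → 3
  γ[z; COUNT(*)→g](π[z,d](R)) → 2

|E| = 2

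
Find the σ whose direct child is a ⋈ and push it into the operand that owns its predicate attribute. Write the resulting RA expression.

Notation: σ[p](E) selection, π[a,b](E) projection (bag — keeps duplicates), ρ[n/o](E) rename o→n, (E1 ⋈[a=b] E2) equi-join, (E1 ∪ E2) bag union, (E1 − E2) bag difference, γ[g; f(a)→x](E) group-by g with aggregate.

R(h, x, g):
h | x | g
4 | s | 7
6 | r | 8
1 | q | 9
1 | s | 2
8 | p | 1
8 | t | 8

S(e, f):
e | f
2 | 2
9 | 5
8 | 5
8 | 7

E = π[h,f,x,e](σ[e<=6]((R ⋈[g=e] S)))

σ filters on e, owned by the right side.
E' = π[h,f,x,e]((R ⋈[g=e] σ[e<=6](S)))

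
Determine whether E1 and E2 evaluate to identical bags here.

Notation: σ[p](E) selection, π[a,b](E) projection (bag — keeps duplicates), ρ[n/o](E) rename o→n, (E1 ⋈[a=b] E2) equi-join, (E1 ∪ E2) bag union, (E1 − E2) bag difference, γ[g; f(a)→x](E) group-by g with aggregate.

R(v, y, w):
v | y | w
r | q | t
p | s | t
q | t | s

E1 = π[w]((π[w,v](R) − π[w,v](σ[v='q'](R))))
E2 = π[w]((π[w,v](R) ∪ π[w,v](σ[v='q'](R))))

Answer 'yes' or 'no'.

E1 subexpression sizes:
  R → 3
  π[w,v](R) → 3
  R → 3
  σ[v='q'](R) → 1
  π[w,v](σ[v='q'](R)) → 1
  (π[w,v](R) − π[w,v](σ[v='q'](R))) → 2
  π[w]((π[w,v](R) − π[w,v](σ[v='q'](R)))) → 2
E2 subexpression sizes:
  R → 3
  π[w,v](R) → 3
  R → 3
  σ[v='q'](R) → 1
  π[w,v](σ[v='q'](R)) → 1
  (π[w,v](R) ∪ π[w,v](σ[v='q'](R))) → 4
  π[w]((π[w,v](R) ∪ π[w,v](σ[v='q'](R)))) → 4

E1 result:
w
t
t
E2 result:
w
s
s
t
t
Witness: ('s',) appears 0× in E1 but 2× in E2.

no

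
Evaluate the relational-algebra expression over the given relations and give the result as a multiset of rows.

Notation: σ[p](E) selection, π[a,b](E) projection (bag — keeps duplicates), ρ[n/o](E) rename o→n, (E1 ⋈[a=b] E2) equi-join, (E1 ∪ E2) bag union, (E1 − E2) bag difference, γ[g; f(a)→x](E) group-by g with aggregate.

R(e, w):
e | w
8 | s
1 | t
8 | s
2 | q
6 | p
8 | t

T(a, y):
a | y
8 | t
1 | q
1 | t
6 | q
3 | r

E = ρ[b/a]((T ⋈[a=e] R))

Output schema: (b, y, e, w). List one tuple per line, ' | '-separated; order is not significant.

Stepwise |·|:
  T → 5
  R → 6
  (T ⋈[a=e] R) → 6
  ρ[b/a]((T ⋈[a=e] R)) → 6

== RESULT ==
b | y | e | w
1 | q | 1 | t
1 | t | 1 | t
6 | q | 6 | p
8 | t | 8 | s
8 | t | 8 | s
8 | t | 8 | t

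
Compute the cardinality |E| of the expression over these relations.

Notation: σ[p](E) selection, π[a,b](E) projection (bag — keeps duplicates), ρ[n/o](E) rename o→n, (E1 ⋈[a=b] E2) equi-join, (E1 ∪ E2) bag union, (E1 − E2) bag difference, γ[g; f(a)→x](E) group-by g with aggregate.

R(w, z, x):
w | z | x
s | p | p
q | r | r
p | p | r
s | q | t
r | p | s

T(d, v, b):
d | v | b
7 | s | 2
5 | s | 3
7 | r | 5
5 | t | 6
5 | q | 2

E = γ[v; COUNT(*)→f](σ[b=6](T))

Row counts bottom-up:
  T → 5
  σ[b=6](T) → 1
  γ[v; COUNT(*)→f](σ[b=6](T)) → 1

|E| = 1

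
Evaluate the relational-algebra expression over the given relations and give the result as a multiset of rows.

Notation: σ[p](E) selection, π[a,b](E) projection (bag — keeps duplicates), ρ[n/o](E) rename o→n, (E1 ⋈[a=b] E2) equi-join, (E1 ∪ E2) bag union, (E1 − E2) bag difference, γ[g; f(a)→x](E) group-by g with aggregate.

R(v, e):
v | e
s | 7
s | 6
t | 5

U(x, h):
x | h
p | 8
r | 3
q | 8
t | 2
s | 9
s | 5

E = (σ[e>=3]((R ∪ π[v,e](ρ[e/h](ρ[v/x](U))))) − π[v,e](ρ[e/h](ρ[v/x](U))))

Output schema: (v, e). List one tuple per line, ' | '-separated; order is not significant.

Row counts bottom-up:
  R → 3
  U → 6
  ρ[v/x](U) → 6
  ρ[e/h](ρ[v/x](U)) → 6
  π[v,e](ρ[e/h](ρ[v/x](U))) → 6
  (R ∪ π[v,e](ρ[e/h](ρ[v/x](U)))) → 9
  σ[e>=3]((R ∪ π[v,e](ρ[e/h](ρ[v/x](U))))) → 8
  U → 6
  ρ[v/x](U) → 6
  ρ[e/h](ρ[v/x](U)) → 6
  π[v,e](ρ[e/h](ρ[v/x](U))) → 6
  (σ[e>=3]((R ∪ π[v,e](ρ[e/h](ρ[v/x](U))))) − π[v,e](ρ[e/h](ρ[v/x](U)))) → 3

== RESULT ==
v | e
s | 6
s | 7
t | 5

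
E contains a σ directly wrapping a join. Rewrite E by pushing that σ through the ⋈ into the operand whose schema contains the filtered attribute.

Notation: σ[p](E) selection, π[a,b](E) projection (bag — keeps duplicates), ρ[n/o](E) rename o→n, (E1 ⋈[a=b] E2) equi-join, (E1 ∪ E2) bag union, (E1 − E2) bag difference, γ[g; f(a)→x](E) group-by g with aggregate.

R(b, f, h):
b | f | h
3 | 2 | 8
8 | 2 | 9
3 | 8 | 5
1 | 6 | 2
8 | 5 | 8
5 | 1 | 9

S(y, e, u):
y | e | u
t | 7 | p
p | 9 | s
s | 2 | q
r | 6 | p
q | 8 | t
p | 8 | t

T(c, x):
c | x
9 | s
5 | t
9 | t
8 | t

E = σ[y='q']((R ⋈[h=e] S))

σ filters on y, owned by the right side.
E' = (R ⋈[h=e] σ[y='q'](S))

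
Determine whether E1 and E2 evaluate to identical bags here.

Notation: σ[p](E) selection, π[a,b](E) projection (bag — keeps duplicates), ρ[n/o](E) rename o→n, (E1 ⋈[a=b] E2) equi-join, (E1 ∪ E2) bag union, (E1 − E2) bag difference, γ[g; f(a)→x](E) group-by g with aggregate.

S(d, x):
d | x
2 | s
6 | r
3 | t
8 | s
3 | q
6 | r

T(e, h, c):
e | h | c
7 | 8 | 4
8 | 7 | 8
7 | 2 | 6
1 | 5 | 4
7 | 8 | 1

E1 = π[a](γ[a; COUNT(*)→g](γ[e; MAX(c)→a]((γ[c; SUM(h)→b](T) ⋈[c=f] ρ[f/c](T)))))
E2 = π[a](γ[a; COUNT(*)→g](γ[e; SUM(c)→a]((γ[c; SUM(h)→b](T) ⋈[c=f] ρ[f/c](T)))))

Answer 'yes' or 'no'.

E1 subexpression sizes:
  T → 5
  γ[c; SUM(h)→b](T) → 4
  T → 5
  ρ[f/c](T) → 5
  (γ[c; SUM(h)→b](T) ⋈[c=f] ρ[f/c](T)) → 5
  γ[e; MAX(c)→a]((γ[c; SUM(h)→b](T) ⋈[c=f] ρ[f/c](T))) → 3
  γ[a; COUNT(*)→g](γ[e; MAX(c)→a]((γ[c; SUM(h)→b](T) ⋈[c=f] ρ[f/c](T)))) → 3
  π[a](γ[a; COUNT(*)→g](γ[e; MAX(c)→a]((γ[c; SUM(h)→b](T) ⋈[c=f] ρ[f/c](T))))) → 3
E2 subexpression sizes:
  T → 5
  γ[c; SUM(h)→b](T) → 4
  T → 5
  ρ[f/c](T) → 5
  (γ[c; SUM(h)→b](T) ⋈[c=f] ρ[f/c](T)) → 5
  γ[e; SUM(c)→a]((γ[c; SUM(h)→b](T) ⋈[c=f] ρ[f/c](T))) → 3
  γ[a; COUNT(*)→g](γ[e; SUM(c)→a]((γ[c; SUM(h)→b](T) ⋈[c=f] ρ[f/c](T)))) → 3
  π[a](γ[a; COUNT(*)→g](γ[e; SUM(c)→a]((γ[c; SUM(h)→b](T) ⋈[c=f] ρ[f/c](T))))) → 3

E1 result:
a
4
6
8
E2 result:
a
4
8
11
Witness: (6,) appears 1× in E1 but 0× in E2.

no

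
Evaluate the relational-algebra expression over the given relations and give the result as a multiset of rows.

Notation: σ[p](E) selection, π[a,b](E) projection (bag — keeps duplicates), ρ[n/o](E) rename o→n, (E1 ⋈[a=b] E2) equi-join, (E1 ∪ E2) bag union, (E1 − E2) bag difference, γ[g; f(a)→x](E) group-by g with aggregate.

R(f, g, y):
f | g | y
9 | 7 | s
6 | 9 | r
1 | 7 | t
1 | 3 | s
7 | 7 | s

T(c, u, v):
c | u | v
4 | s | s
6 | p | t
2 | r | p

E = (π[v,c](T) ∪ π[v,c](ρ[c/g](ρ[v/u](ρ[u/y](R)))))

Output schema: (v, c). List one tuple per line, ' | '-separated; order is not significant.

Per-node cardinality:
  T → 3
  π[v,c](T) → 3
  R → 5
  ρ[u/y](R) → 5
  ρ[v/u](ρ[u/y](R)) → 5
  ρ[c/g](ρ[v/u](ρ[u/y](R))) → 5
  π[v,c](ρ[c/g](ρ[v/u](ρ[u/y](R)))) → 5
  (π[v,c](T) ∪ π[v,c](ρ[c/g](ρ[v/u](ρ[u/y](R))))) → 8

== RESULT ==
v | c
p | 2
r | 9
s | 3
s | 4
s | 7
s | 7
t | 6
t | 7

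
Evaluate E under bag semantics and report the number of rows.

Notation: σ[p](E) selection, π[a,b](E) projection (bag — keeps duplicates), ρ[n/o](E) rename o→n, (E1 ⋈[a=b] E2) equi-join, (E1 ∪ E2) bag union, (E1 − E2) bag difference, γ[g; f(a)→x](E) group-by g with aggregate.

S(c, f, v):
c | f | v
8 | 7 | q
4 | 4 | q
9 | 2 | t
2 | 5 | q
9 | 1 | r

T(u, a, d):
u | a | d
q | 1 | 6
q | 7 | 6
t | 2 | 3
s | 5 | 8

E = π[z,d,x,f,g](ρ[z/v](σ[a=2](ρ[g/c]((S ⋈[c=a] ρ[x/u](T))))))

Per-node cardinality:
  S → 5
  T → 4
  ρ[x/u](T) → 4
  (S ⋈[c=a] ρ[x/u](T)) → 1
  ρ[g/c]((S ⋈[c=a] ρ[x/u](T))) → 1
  σ[a=2](ρ[g/c]((S ⋈[c=a] ρ[x/u](T)))) → 1
  ρ[z/v](σ[a=2](ρ[g/c]((S ⋈[c=a] ρ[x/u](T))))) → 1
  π[z,d,x,f,g](ρ[z/v](σ[a=2](ρ[g/c]((S ⋈[c=a] ρ[x/u](T)))))) → 1

|E| = 1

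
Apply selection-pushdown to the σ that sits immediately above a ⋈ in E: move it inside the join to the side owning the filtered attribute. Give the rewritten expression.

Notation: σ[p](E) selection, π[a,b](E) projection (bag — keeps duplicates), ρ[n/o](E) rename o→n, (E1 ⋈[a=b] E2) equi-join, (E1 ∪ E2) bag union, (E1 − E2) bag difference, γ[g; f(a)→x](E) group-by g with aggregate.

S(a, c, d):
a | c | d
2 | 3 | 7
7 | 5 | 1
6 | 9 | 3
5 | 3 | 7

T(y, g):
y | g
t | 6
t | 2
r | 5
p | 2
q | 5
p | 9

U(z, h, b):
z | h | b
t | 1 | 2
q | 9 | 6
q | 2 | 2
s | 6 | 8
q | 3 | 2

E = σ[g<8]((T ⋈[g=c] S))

σ filters on g, owned by the left side.
E' = (σ[g<8](T) ⋈[g=c] S)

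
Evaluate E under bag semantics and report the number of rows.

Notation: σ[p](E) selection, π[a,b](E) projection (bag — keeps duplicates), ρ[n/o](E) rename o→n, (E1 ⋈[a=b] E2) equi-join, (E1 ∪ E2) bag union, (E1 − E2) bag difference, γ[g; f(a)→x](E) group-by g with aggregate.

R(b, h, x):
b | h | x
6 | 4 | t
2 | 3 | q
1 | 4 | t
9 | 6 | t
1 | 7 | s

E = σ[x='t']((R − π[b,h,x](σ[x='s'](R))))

Subexpression sizes:
  R → 5
  R → 5
  σ[x='s'](R) → 1
  π[b,h,x](σ[x='s'](R)) → 1
  (R − π[b,h,x](σ[x='s'](R))) → 4
  σ[x='t']((R − π[b,h,x](σ[x='s'](R)))) → 3

|E| = 3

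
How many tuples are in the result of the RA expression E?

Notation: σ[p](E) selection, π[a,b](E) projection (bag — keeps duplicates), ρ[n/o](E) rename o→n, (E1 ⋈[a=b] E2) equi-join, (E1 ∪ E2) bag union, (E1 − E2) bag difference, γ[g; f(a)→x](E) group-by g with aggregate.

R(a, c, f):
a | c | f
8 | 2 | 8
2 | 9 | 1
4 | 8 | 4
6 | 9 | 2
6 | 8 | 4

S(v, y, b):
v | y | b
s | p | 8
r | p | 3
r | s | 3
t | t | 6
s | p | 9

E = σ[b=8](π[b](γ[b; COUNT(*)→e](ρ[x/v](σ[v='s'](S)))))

Per-node cardinality:
  S → 5
  σ[v='s'](S) → 2
  ρ[x/v](σ[v='s'](S)) → 2
  γ[b; COUNT(*)→e](ρ[x/v](σ[v='s'](S))) → 2
  π[b](γ[b; COUNT(*)→e](ρ[x/v](σ[v='s'](S)))) → 2
  σ[b=8](π[b](γ[b; COUNT(*)→e](ρ[x/v](σ[v='s'](S))))) → 1

|E| = 1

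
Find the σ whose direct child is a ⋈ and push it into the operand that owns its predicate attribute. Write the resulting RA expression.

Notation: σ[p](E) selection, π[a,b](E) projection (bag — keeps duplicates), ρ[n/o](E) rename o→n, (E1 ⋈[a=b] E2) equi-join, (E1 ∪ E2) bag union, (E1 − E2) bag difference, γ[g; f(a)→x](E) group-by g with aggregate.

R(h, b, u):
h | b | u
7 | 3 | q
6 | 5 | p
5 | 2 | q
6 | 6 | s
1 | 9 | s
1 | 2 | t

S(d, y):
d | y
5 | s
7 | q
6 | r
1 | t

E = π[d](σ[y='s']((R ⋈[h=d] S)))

σ filters on y, owned by the right side.
E' = π[d]((R ⋈[h=d] σ[y='s'](S)))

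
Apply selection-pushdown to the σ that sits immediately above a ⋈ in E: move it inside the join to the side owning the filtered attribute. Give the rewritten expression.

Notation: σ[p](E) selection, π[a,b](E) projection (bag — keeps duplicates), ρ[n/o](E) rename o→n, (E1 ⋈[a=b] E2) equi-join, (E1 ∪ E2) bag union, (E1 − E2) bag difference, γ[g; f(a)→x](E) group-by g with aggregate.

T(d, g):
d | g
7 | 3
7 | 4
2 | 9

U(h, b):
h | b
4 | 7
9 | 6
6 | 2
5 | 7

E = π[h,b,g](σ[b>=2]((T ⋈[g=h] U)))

σ filters on b, owned by the right side.
E' = π[h,b,g]((T ⋈[g=h] σ[b>=2](U)))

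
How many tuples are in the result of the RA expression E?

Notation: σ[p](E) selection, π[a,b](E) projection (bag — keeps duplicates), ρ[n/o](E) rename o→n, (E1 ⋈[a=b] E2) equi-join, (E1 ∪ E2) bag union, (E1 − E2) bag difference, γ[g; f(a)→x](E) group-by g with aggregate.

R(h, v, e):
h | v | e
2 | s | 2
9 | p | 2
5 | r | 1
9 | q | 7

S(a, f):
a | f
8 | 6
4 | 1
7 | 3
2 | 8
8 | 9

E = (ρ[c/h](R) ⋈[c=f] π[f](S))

Per-node cardinality:
  R → 4
  ρ[c/h](R) → 4
  S → 5
  π[f](S) → 5
  (ρ[c/h](R) ⋈[c=f] π[f](S)) → 2

|E| = 2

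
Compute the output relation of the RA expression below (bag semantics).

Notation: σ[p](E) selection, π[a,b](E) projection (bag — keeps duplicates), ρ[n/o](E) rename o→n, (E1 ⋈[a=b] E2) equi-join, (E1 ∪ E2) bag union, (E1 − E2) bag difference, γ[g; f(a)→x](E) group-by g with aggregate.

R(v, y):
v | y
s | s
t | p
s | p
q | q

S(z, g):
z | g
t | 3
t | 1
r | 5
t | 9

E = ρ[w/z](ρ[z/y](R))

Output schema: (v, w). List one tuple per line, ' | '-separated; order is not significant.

Per-node cardinality:
  R → 4
  ρ[z/y](R) → 4
  ρ[w/z](ρ[z/y](R)) → 4

== RESULT ==
v | w
q | q
s | p
s | s
t | p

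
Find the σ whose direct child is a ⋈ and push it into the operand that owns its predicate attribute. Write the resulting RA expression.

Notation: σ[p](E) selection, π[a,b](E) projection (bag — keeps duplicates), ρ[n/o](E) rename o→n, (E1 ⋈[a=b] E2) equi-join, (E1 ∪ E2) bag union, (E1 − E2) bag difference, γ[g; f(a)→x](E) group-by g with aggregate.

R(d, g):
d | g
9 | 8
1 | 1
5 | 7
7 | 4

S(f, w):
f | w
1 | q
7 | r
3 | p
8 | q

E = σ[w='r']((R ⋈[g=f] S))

σ filters on w, owned by the right side.
E' = (R ⋈[g=f] σ[w='r'](S))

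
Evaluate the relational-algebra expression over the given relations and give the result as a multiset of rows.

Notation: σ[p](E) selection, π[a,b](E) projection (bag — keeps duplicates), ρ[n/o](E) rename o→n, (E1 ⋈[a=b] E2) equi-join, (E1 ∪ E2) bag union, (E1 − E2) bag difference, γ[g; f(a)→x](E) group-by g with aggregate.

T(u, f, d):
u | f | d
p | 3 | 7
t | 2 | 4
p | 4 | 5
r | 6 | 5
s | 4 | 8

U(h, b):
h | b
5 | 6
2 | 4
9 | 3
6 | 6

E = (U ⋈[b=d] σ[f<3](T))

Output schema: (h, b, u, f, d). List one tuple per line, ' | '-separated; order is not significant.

Per-node cardinality:
  U → 4
  T → 5
  σ[f<3](T) → 1
  (U ⋈[b=d] σ[f<3](T)) → 1

== RESULT ==
h | b | u | f | d
2 | 4 | t | 2 | 4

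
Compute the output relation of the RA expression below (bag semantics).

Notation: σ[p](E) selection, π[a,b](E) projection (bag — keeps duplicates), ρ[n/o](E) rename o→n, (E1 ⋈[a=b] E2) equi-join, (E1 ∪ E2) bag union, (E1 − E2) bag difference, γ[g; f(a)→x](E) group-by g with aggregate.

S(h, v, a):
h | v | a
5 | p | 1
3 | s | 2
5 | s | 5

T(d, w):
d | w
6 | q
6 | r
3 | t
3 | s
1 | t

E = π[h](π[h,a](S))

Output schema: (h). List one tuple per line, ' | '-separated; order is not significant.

Stepwise |·|:
  S → 3
  π[h,a](S) → 3
  π[h](π[h,a](S)) → 3

== RESULT ==
h
3
5
5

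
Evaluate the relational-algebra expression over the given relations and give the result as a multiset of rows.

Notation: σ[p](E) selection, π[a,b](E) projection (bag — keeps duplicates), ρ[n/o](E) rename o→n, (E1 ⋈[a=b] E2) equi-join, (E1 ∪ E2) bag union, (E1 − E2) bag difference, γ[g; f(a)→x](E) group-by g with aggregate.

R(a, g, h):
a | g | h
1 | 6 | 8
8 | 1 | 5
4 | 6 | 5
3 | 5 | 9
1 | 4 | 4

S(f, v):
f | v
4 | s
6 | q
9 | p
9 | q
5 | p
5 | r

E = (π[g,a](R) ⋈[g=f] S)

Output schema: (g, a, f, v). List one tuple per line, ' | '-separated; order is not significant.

Subexpression sizes:
  R → 5
  π[g,a](R) → 5
  S → 6
  (π[g,a](R) ⋈[g=f] S) → 5

== RESULT ==
g | a | f | v
4 | 1 | 4 | s
5 | 3 | 5 | p
5 | 3 | 5 | r
6 | 1 | 6 | q
6 | 4 | 6 | q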